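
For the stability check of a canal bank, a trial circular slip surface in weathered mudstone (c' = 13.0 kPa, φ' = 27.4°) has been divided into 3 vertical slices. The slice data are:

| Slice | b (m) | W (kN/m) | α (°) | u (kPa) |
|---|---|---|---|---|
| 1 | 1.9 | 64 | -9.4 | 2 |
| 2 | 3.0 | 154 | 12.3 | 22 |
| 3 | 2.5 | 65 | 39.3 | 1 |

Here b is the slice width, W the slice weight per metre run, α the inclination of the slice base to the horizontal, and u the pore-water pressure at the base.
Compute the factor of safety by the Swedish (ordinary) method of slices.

FS = 3.23

Ordinary method of slices: FS = Σ[c'·Δl_i + (W_i cosα_i − u_i·Δl_i)·tanφ'] / Σ W_i sinα_i, with Δl_i = b_i / cosα_i.
Slice 1: Δl = 1.9/cos(-9.4°) = 1.926 m; N'_1 = 64·cos(-9.4°) − 2·1.926 = 59.3; c'Δl = 25.04; W sinα = -10.5
Slice 2: Δl = 3.0/cos12.3° = 3.070 m; N'_2 = 154·cos12.3° − 22·3.070 = 82.9; c'Δl = 39.92; W sinα = 32.8
Slice 3: Δl = 2.5/cos39.3° = 3.231 m; N'_3 = 65·cos39.3° − 1·3.231 = 47.1; c'Δl = 42.00; W sinα = 41.2
Σc'Δl = 107.0 kN/m; ΣN' = 189.3 kN/m; ΣW sinα = 63.5 kN/m
Resisting = 107.0 + 189.3·tan27.4° = 107.0 + 98.1 = 205.1 kN/m
FS = 205.1 / 63.5 = 3.228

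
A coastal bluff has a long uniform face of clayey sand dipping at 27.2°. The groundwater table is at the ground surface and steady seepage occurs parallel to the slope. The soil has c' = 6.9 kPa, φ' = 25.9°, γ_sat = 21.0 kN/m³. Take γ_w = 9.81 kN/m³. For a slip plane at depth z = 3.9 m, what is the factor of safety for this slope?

With seepage parallel to the slope and the water table at the surface, the effective normal stress on the slip plane uses the buoyant unit weight γ' = γ_sat − γ_w while the driving shear stress uses γ_sat:
FS = [c' + γ' z cos²β tanφ'] / [γ_sat z sinβ cosβ]
γ' = 21.0 − 9.81 = 11.19 kN/m³
Numerator = 6.9 + 11.19·3.9·cos²27.2°·tan25.9° = 6.9 + 11.19·3.9·0.7911·0.4856 = 23.663 kPa
Denominator = 21.0·3.9·sin27.2°·cos27.2° = 21.0·3.9·0.4571·0.8894 = 33.296 kPa
FS = 23.663 / 33.296 = 0.711

FS = 0.71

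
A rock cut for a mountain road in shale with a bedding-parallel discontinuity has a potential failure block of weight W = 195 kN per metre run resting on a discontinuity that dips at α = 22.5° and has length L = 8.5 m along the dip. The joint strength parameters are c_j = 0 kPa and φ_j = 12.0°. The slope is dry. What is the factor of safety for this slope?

Resolving the block weight along and normal to the plane and applying the Mohr–Coulomb strength on the joint:
N' = W cosα = 195·cos22.5° = 180.2 kN/m
Driving force T = W sinα = 195·sin22.5° = 74.6 kN/m
Resisting force R = c_j·L + N'·tanφ_j = 0·8.5 + 180.2·tan12.0° = 0.0 + 38.3 = 38.3 kN/m
FS = R / T = 38.3 / 74.6 = 0.513

FS = 0.51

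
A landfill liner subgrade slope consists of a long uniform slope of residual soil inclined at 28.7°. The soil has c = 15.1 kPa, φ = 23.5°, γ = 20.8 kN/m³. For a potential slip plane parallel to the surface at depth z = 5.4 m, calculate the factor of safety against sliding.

FS = 1.11

For an infinite slope with a slip plane parallel to the surface (no pore pressure): FS = [c + γz cos²β tanφ] / [γz sinβ cosβ].
γz = 20.8·5.4 = 112.32 kN/m²
Numerator = 15.1 + 112.32·cos²28.7°·tan23.5° = 15.1 + 112.32·0.7694·0.4348 = 52.675 kPa
Denominator = 112.32·sin28.7°·cos28.7° = 112.32·0.4802·0.8771 = 47.312 kPa
FS = 52.675 / 47.312 = 1.113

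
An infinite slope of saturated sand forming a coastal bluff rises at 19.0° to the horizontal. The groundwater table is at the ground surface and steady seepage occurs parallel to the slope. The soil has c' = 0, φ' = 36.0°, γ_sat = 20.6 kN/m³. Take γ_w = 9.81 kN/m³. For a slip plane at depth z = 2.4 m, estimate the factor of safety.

FS = 1.11

With seepage parallel to the slope and the water table at the surface, the effective normal stress on the slip plane uses the buoyant unit weight γ' = γ_sat − γ_w while the driving shear stress uses γ_sat:
FS = [c' + γ' z cos²β tanφ'] / [γ_sat z sinβ cosβ]
(For c' = 0 this reduces to FS = (γ'/γ_sat)·tanφ'/tanβ.)
γ' = 20.6 − 9.81 = 10.79 kN/m³
Numerator = 0.0 + 10.79·2.4·cos²19.0°·tan36.0° = 0.0 + 10.79·2.4·0.8940·0.7265 = 16.820 kPa
Denominator = 20.6·2.4·sin19.0°·cos19.0° = 20.6·2.4·0.3256·0.9455 = 15.219 kPa
FS = 16.820 / 15.219 = 1.105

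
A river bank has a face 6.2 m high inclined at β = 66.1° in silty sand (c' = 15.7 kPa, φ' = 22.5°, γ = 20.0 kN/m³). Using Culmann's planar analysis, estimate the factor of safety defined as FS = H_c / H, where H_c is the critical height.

FS = 1.55

H_c = (4c'/γ) · sinβ cosφ' / [1 − cos(β − φ')]
    = (4·15.7/20.0) · sin66.1°·cos22.5° / [1 − cos43.6°]
    = 3.140 · 0.8447 / 0.2758 = 9.62 m
FS = H_c / H = 9.62 / 6.2 = 1.551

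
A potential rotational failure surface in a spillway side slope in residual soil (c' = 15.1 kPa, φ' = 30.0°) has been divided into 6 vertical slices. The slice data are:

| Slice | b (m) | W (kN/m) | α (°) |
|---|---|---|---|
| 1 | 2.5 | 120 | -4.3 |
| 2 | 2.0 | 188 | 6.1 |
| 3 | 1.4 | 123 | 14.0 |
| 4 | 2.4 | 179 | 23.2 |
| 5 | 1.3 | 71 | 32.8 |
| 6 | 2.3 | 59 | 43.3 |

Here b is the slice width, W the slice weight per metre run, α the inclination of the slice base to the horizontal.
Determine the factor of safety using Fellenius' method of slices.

Ordinary method of slices: FS = Σ[c'·Δl_i + (W_i cosα_i)·tanφ'] / Σ W_i sinα_i, with Δl_i = b_i / cosα_i.
Slice 1: Δl = 2.5/cos(-4.3°) = 2.507 m; N'_1 = 120·cos(-4.3°) = 119.7; c'Δl = 37.86; W sinα = -9.0
Slice 2: Δl = 2.0/cos6.1° = 2.011 m; N'_2 = 188·cos6.1° = 186.9; c'Δl = 30.37; W sinα = 20.0
Slice 3: Δl = 1.4/cos14.0° = 1.443 m; N'_3 = 123·cos14.0° = 119.3; c'Δl = 21.79; W sinα = 29.8
Slice 4: Δl = 2.4/cos23.2° = 2.611 m; N'_4 = 179·cos23.2° = 164.5; c'Δl = 39.43; W sinα = 70.5
Slice 5: Δl = 1.3/cos32.8° = 1.547 m; N'_5 = 71·cos32.8° = 59.7; c'Δl = 23.35; W sinα = 38.5
Slice 6: Δl = 2.3/cos43.3° = 3.160 m; N'_6 = 59·cos43.3° = 42.9; c'Δl = 47.72; W sinα = 40.5
Σc'Δl = 200.5 kN/m; ΣN' = 693.1 kN/m; ΣW sinα = 190.2 kN/m
Resisting = 200.5 + 693.1·tan30.0° = 200.5 + 400.2 = 600.7 kN/m
FS = 600.7 / 190.2 = 3.158

FS = 3.16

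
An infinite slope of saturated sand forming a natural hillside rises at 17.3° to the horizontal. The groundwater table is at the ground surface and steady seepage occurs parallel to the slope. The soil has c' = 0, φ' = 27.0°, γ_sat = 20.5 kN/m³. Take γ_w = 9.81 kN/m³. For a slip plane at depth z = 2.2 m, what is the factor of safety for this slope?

With seepage parallel to the slope and the water table at the surface, the effective normal stress on the slip plane uses the buoyant unit weight γ' = γ_sat − γ_w while the driving shear stress uses γ_sat:
FS = [c' + γ' z cos²β tanφ'] / [γ_sat z sinβ cosβ]
(For c' = 0 this reduces to FS = (γ'/γ_sat)·tanφ'/tanβ.)
γ' = 20.5 − 9.81 = 10.69 kN/m³
Numerator = 0.0 + 10.69·2.2·cos²17.3°·tan27.0° = 0.0 + 10.69·2.2·0.9116·0.5095 = 10.923 kPa
Denominator = 20.5·2.2·sin17.3°·cos17.3° = 20.5·2.2·0.2974·0.9548 = 12.805 kPa
FS = 10.923 / 12.805 = 0.853

FS = 0.85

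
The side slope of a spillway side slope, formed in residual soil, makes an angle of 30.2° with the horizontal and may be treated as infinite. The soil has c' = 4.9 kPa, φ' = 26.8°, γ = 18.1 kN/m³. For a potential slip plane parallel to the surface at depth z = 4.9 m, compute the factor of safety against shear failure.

FS = 0.99

For an infinite slope with a slip plane parallel to the surface (no pore pressure): FS = [c' + γz cos²β tanφ'] / [γz sinβ cosβ].
γz = 18.1·4.9 = 88.69 kN/m²
Numerator = 4.9 + 88.69·cos²30.2°·tan26.8° = 4.9 + 88.69·0.7470·0.5051 = 38.365 kPa
Denominator = 88.69·sin30.2°·cos30.2° = 88.69·0.5030·0.8643 = 38.558 kPa
FS = 38.365 / 38.558 = 0.995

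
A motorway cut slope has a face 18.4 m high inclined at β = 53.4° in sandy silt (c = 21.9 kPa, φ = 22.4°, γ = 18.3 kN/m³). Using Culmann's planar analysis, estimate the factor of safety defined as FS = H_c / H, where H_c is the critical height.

H_c = (4c/γ) · sinβ cosφ / [1 − cos(β − φ)]
    = (4·21.9/18.3) · sin53.4°·cos22.4° / [1 − cos31.0°]
    = 4.787 · 0.7422 / 0.1428 = 24.88 m
FS = H_c / H = 24.88 / 18.4 = 1.352

FS = 1.35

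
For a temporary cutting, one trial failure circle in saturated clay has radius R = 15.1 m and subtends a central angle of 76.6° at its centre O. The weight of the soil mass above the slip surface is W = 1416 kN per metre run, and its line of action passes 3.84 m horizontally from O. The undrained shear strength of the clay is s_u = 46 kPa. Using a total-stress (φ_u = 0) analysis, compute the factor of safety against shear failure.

Taking moments about the centre O, the resisting moment is provided by the undrained shear strength acting along the arc:
Arc length L_a = R·θ = 15.1·(76.6°·π/180) = 15.1·1.3369 = 20.19 m
M_R = s_u·L_a·R = 46·20.19·15.1 = 14022.3 kN·m/m
M_D = W·d = 1416·3.84 = 5437.4 kN·m/m
FS = M_R / M_D = 14022.3 / 5437.4 = 2.579

FS = 2.58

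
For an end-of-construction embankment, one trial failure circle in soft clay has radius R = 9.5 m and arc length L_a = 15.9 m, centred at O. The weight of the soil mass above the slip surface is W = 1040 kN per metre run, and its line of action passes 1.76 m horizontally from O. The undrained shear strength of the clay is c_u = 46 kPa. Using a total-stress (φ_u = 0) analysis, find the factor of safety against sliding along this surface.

FS = 3.80

Taking moments about the centre O, the resisting moment is provided by the undrained shear strength acting along the arc:
M_R = c_u·L_a·R = 46·15.90·9.5 = 6948.3 kN·m/m
M_D = W·d = 1040·1.76 = 1830.4 kN·m/m
FS = M_R / M_D = 6948.3 / 1830.4 = 3.796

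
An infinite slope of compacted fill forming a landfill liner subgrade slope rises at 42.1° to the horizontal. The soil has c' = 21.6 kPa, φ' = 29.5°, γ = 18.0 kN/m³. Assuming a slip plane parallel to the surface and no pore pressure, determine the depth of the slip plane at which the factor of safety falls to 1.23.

z = 3.99 m

Setting FS = 1.23 in FS = [c' + γz cos²β tanφ'] / [γz sinβ cosβ] and solving for z:
z = c' / [γ cosβ (FS·sinβ − cosβ·tanφ')]
  = 21.6 / [18.0·cos42.1°·(1.23·sin42.1° − cos42.1°·tan29.5°)]
  = 21.6 / [18.0·0.7420·(1.23·0.6704 − 0.7420·0.5658)]
  = 21.6 / 5.4068 = 3.995 m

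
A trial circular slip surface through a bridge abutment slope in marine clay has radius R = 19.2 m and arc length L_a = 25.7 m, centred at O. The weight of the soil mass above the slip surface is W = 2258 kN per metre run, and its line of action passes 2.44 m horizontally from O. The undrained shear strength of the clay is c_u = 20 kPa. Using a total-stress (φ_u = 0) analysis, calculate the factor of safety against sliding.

Taking moments about the centre O, the resisting moment is provided by the undrained shear strength acting along the arc:
M_R = c_u·L_a·R = 20·25.70·19.2 = 9868.8 kN·m/m
M_D = W·d = 2258·2.44 = 5509.5 kN·m/m
FS = M_R / M_D = 9868.8 / 5509.5 = 1.791

FS = 1.79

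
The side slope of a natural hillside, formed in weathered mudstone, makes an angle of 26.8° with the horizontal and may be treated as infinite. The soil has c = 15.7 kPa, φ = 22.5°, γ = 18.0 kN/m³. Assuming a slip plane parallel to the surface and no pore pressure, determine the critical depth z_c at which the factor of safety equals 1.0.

z_c = 12.04 m

Setting FS = 1.00 in FS = [c + γz cos²β tanφ] / [γz sinβ cosβ] and solving for z:
z = c / [γ cosβ (FS·sinβ − cosβ·tanφ)]
  = 15.7 / [18.0·cos26.8°·(1.00·sin26.8° − cos26.8°·tan22.5°)]
  = 15.7 / [18.0·0.8926·(1.00·0.4509 − 0.8926·0.4142)]
  = 15.7 / 1.3039 = 12.041 m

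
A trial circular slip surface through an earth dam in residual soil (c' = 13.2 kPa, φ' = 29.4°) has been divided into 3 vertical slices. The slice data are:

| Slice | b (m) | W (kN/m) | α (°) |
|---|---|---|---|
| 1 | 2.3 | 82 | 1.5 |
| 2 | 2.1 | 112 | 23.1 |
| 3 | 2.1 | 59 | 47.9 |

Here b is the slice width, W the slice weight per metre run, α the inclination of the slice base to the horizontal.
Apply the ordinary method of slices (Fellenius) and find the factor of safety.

Ordinary method of slices: FS = Σ[c'·Δl_i + (W_i cosα_i)·tanφ'] / Σ W_i sinα_i, with Δl_i = b_i / cosα_i.
Slice 1: Δl = 2.3/cos1.5° = 2.301 m; N'_1 = 82·cos1.5° = 82.0; c'Δl = 30.37; W sinα = 2.1
Slice 2: Δl = 2.1/cos23.1° = 2.283 m; N'_2 = 112·cos23.1° = 103.0; c'Δl = 30.14; W sinα = 43.9
Slice 3: Δl = 2.1/cos47.9° = 3.132 m; N'_3 = 59·cos47.9° = 39.6; c'Δl = 41.35; W sinα = 43.8
Σc'Δl = 101.9 kN/m; ΣN' = 224.5 kN/m; ΣW sinα = 89.9 kN/m
Resisting = 101.9 + 224.5·tan29.4° = 101.9 + 126.5 = 228.4 kN/m
FS = 228.4 / 89.9 = 2.541

FS = 2.54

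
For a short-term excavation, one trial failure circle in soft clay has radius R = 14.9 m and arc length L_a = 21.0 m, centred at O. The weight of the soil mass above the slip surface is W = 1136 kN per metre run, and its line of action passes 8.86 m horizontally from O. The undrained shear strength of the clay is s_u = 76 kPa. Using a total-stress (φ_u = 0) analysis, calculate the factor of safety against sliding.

FS = 2.36

Taking moments about the centre O, the resisting moment is provided by the undrained shear strength acting along the arc:
M_R = s_u·L_a·R = 76·21.00·14.9 = 23780.4 kN·m/m
M_D = W·d = 1136·8.86 = 10065.0 kN·m/m
FS = M_R / M_D = 23780.4 / 10065.0 = 2.363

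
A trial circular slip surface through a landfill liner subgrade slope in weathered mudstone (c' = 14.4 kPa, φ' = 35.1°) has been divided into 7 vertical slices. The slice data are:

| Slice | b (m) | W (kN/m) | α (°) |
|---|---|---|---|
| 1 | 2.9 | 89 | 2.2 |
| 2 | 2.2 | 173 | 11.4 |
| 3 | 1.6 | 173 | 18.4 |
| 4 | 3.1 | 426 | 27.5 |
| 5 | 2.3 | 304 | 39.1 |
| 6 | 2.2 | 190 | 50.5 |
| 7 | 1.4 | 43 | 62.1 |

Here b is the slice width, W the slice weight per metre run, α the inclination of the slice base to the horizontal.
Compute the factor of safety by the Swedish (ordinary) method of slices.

Ordinary method of slices: FS = Σ[c'·Δl_i + (W_i cosα_i)·tanφ'] / Σ W_i sinα_i, with Δl_i = b_i / cosα_i.
Slice 1: Δl = 2.9/cos2.2° = 2.902 m; N'_1 = 89·cos2.2° = 88.9; c'Δl = 41.79; W sinα = 3.4
Slice 2: Δl = 2.2/cos11.4° = 2.244 m; N'_2 = 173·cos11.4° = 169.6; c'Δl = 32.32; W sinα = 34.2
Slice 3: Δl = 1.6/cos18.4° = 1.686 m; N'_3 = 173·cos18.4° = 164.2; c'Δl = 24.28; W sinα = 54.6
Slice 4: Δl = 3.1/cos27.5° = 3.495 m; N'_4 = 426·cos27.5° = 377.9; c'Δl = 50.33; W sinα = 196.7
Slice 5: Δl = 2.3/cos39.1° = 2.964 m; N'_5 = 304·cos39.1° = 235.9; c'Δl = 42.68; W sinα = 191.7
Slice 6: Δl = 2.2/cos50.5° = 3.459 m; N'_6 = 190·cos50.5° = 120.9; c'Δl = 49.81; W sinα = 146.6
Slice 7: Δl = 1.4/cos62.1° = 2.992 m; N'_7 = 43·cos62.1° = 20.1; c'Δl = 43.08; W sinα = 38.0
Σc'Δl = 284.3 kN/m; ΣN' = 1177.4 kN/m; ΣW sinα = 665.3 kN/m
Resisting = 284.3 + 1177.4·tan35.1° = 284.3 + 827.5 = 1111.8 kN/m
FS = 1111.8 / 665.3 = 1.671

FS = 1.67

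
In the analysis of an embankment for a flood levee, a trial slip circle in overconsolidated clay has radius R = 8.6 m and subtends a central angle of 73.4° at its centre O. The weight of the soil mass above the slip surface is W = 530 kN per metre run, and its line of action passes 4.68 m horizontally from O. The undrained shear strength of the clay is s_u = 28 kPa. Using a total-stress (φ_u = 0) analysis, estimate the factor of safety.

FS = 1.07

Taking moments about the centre O, the resisting moment is provided by the undrained shear strength acting along the arc:
Arc length L_a = R·θ = 8.6·(73.4°·π/180) = 8.6·1.2811 = 11.02 m
M_R = s_u·L_a·R = 28·11.02·8.6 = 2652.9 kN·m/m
M_D = W·d = 530·4.68 = 2480.4 kN·m/m
FS = M_R / M_D = 2652.9 / 2480.4 = 1.070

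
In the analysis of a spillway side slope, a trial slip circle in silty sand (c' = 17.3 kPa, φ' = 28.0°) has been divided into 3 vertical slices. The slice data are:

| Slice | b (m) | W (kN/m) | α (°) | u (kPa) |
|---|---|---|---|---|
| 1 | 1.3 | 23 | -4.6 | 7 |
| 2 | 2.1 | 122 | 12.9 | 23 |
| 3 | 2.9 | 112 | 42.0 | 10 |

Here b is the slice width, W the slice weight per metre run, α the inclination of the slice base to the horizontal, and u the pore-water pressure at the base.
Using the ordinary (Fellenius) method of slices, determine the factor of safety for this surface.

Ordinary method of slices: FS = Σ[c'·Δl_i + (W_i cosα_i − u_i·Δl_i)·tanφ'] / Σ W_i sinα_i, with Δl_i = b_i / cosα_i.
Slice 1: Δl = 1.3/cos(-4.6°) = 1.304 m; N'_1 = 23·cos(-4.6°) − 7·1.304 = 13.8; c'Δl = 22.56; W sinα = -1.8
Slice 2: Δl = 2.1/cos12.9° = 2.154 m; N'_2 = 122·cos12.9° − 23·2.154 = 69.4; c'Δl = 37.27; W sinα = 27.2
Slice 3: Δl = 2.9/cos42.0° = 3.902 m; N'_3 = 112·cos42.0° − 10·3.902 = 44.2; c'Δl = 67.51; W sinα = 74.9
Σc'Δl = 127.3 kN/m; ΣN' = 127.4 kN/m; ΣW sinα = 100.3 kN/m
Resisting = 127.3 + 127.4·tan28.0° = 127.3 + 67.7 = 195.1 kN/m
FS = 195.1 / 100.3 = 1.944

FS = 1.94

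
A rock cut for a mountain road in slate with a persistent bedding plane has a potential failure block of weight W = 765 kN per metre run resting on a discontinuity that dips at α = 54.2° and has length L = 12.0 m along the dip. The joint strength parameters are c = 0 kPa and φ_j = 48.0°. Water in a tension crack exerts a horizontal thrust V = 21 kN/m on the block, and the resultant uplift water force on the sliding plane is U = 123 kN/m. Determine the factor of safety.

Resolving the block weight along and normal to the plane and applying the Mohr–Coulomb strength on the joint:
N' = W cosα − U − V sinα = 765·cos54.2° − 123 − 21·sin54.2° = 307.5 kN/m
Driving force T = W sinα + V cosα = 765·sin54.2° + 21·cos54.2° = 632.7 kN/m
Resisting force R = c·L + N'·tanφ_j = 0·12.0 + 307.5·tan48.0° = 0.0 + 341.5 = 341.5 kN/m
FS = R / T = 341.5 / 632.7 = 0.540

FS = 0.54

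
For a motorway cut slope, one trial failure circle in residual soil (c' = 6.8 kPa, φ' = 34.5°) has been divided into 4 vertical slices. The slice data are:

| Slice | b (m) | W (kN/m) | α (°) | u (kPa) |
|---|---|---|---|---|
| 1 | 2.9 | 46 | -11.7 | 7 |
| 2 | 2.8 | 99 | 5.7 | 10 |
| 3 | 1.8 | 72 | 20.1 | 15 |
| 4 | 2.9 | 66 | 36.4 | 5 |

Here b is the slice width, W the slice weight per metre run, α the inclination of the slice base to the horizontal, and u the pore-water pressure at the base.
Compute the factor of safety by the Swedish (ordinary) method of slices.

Ordinary method of slices: FS = Σ[c'·Δl_i + (W_i cosα_i − u_i·Δl_i)·tanφ'] / Σ W_i sinα_i, with Δl_i = b_i / cosα_i.
Slice 1: Δl = 2.9/cos(-11.7°) = 2.962 m; N'_1 = 46·cos(-11.7°) − 7·2.962 = 24.3; c'Δl = 20.14; W sinα = -9.3
Slice 2: Δl = 2.8/cos5.7° = 2.814 m; N'_2 = 99·cos5.7° − 10·2.814 = 70.4; c'Δl = 19.13; W sinα = 9.8
Slice 3: Δl = 1.8/cos20.1° = 1.917 m; N'_3 = 72·cos20.1° − 15·1.917 = 38.9; c'Δl = 13.03; W sinα = 24.7
Slice 4: Δl = 2.9/cos36.4° = 3.603 m; N'_4 = 66·cos36.4° − 5·3.603 = 35.1; c'Δl = 24.50; W sinα = 39.2
Σc'Δl = 76.8 kN/m; ΣN' = 168.7 kN/m; ΣW sinα = 64.4 kN/m
Resisting = 76.8 + 168.7·tan34.5° = 76.8 + 115.9 = 192.7 kN/m
FS = 192.7 / 64.4 = 2.992

FS = 2.99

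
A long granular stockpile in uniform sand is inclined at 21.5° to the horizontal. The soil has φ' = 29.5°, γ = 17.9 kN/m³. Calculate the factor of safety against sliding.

FS = 1.44

For a dry cohesionless infinite slope the factor of safety is FS = tanφ' / tanβ.
FS = tan29.5° / tan21.5° = 0.5658 / 0.3939 = 1.436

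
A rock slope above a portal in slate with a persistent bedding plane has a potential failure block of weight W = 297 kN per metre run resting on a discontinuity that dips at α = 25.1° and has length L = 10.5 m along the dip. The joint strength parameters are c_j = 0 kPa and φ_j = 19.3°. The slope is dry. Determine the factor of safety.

Resolving the block weight along and normal to the plane and applying the Mohr–Coulomb strength on the joint:
N' = W cosα = 297·cos25.1° = 269.0 kN/m
Driving force T = W sinα = 297·sin25.1° = 126.0 kN/m
Resisting force R = c_j·L + N'·tanφ_j = 0·10.5 + 269.0·tan19.3° = 0.0 + 94.2 = 94.2 kN/m
FS = R / T = 94.2 / 126.0 = 0.748

FS = 0.75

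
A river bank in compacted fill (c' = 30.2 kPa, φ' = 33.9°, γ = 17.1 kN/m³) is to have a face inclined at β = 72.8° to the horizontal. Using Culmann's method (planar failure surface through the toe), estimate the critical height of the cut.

Culmann's analysis gives the critical failure plane at α_cr = (β + φ')/2 = (72.8 + 33.9)/2 = 53.3°, and the critical height
H_c = (4c'/γ) · sinβ cosφ' / [1 − cos(β − φ')]
    = (4·30.2/17.1) · sin72.8°·cos33.9° / [1 − cos(38.9°)]
    = 7.064 · 0.9553·0.8300 / [1 − 0.7782]
    = 7.064 · 0.7929 / 0.2218
    = 25.26 m

H_c = 25.26 m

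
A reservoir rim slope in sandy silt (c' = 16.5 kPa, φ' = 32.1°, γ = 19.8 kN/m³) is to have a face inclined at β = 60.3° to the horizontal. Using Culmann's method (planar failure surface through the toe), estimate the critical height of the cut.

Culmann's analysis gives the critical failure plane at α_cr = (β + φ')/2 = (60.3 + 32.1)/2 = 46.2°, and the critical height
H_c = (4c'/γ) · sinβ cosφ' / [1 − cos(β − φ')]
    = (4·16.5/19.8) · sin60.3°·cos32.1° / [1 − cos(28.2°)]
    = 3.333 · 0.8686·0.8471 / [1 − 0.8813]
    = 3.333 · 0.7358 / 0.1187
    = 20.66 m

H_c = 20.66 m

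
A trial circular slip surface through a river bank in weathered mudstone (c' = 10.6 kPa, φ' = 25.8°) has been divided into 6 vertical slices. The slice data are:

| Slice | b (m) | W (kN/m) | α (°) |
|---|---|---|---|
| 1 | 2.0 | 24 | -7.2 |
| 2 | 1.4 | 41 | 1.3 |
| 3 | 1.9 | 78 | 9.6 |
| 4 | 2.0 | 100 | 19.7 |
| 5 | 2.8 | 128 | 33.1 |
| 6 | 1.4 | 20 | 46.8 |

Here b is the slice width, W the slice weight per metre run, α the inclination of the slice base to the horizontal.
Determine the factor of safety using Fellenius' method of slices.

FS = 2.39

Ordinary method of slices: FS = Σ[c'·Δl_i + (W_i cosα_i)·tanφ'] / Σ W_i sinα_i, with Δl_i = b_i / cosα_i.
Slice 1: Δl = 2.0/cos(-7.2°) = 2.016 m; N'_1 = 24·cos(-7.2°) = 23.8; c'Δl = 21.37; W sinα = -3.0
Slice 2: Δl = 1.4/cos1.3° = 1.400 m; N'_2 = 41·cos1.3° = 41.0; c'Δl = 14.84; W sinα = 0.9
Slice 3: Δl = 1.9/cos9.6° = 1.927 m; N'_3 = 78·cos9.6° = 76.9; c'Δl = 20.43; W sinα = 13.0
Slice 4: Δl = 2.0/cos19.7° = 2.124 m; N'_4 = 100·cos19.7° = 94.1; c'Δl = 22.52; W sinα = 33.7
Slice 5: Δl = 2.8/cos33.1° = 3.342 m; N'_5 = 128·cos33.1° = 107.2; c'Δl = 35.43; W sinα = 69.9
Slice 6: Δl = 1.4/cos46.8° = 2.045 m; N'_6 = 20·cos46.8° = 13.7; c'Δl = 21.68; W sinα = 14.6
Σc'Δl = 136.3 kN/m; ΣN' = 356.8 kN/m; ΣW sinα = 129.1 kN/m
Resisting = 136.3 + 356.8·tan25.8° = 136.3 + 172.5 = 308.7 kN/m
FS = 308.7 / 129.1 = 2.391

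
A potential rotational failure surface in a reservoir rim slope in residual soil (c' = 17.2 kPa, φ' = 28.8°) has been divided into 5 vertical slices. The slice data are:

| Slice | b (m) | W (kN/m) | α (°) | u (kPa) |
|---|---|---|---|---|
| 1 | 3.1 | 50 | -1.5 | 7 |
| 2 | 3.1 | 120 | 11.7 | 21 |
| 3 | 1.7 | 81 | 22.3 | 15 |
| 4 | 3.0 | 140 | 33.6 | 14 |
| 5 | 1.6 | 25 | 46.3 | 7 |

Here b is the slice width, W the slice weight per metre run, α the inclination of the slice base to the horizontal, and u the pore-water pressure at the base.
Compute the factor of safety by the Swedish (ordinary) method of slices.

Ordinary method of slices: FS = Σ[c'·Δl_i + (W_i cosα_i − u_i·Δl_i)·tanφ'] / Σ W_i sinα_i, with Δl_i = b_i / cosα_i.
Slice 1: Δl = 3.1/cos(-1.5°) = 3.101 m; N'_1 = 50·cos(-1.5°) − 7·3.101 = 28.3; c'Δl = 53.34; W sinα = -1.3
Slice 2: Δl = 3.1/cos11.7° = 3.166 m; N'_2 = 120·cos11.7° − 21·3.166 = 51.0; c'Δl = 54.45; W sinα = 24.3
Slice 3: Δl = 1.7/cos22.3° = 1.837 m; N'_3 = 81·cos22.3° − 15·1.837 = 47.4; c'Δl = 31.60; W sinα = 30.7
Slice 4: Δl = 3.0/cos33.6° = 3.602 m; N'_4 = 140·cos33.6° − 14·3.602 = 66.2; c'Δl = 61.95; W sinα = 77.5
Slice 5: Δl = 1.6/cos46.3° = 2.316 m; N'_5 = 25·cos46.3° − 7·2.316 = 1.1; c'Δl = 39.83; W sinα = 18.1
Σc'Δl = 241.2 kN/m; ΣN' = 193.9 kN/m; ΣW sinα = 149.3 kN/m
Resisting = 241.2 + 193.9·tan28.8° = 241.2 + 106.6 = 347.8 kN/m
FS = 347.8 / 149.3 = 2.329

FS = 2.33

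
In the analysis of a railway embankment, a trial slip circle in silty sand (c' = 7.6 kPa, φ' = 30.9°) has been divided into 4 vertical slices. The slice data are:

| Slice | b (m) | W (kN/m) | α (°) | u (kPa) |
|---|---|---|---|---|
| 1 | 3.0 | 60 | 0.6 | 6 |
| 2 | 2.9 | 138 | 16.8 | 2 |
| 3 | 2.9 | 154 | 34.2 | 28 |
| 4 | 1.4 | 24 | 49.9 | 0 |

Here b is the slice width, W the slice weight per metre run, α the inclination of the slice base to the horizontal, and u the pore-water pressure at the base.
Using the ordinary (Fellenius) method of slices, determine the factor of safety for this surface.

FS = 1.49

Ordinary method of slices: FS = Σ[c'·Δl_i + (W_i cosα_i − u_i·Δl_i)·tanφ'] / Σ W_i sinα_i, with Δl_i = b_i / cosα_i.
Slice 1: Δl = 3.0/cos0.6° = 3.000 m; N'_1 = 60·cos0.6° − 6·3.000 = 42.0; c'Δl = 22.80; W sinα = 0.6
Slice 2: Δl = 2.9/cos16.8° = 3.029 m; N'_2 = 138·cos16.8° − 2·3.029 = 126.1; c'Δl = 23.02; W sinα = 39.9
Slice 3: Δl = 2.9/cos34.2° = 3.506 m; N'_3 = 154·cos34.2° − 28·3.506 = 29.2; c'Δl = 26.65; W sinα = 86.6
Slice 4: Δl = 1.4/cos49.9° = 2.173 m; N'_4 = 24·cos49.9° − 0·2.173 = 15.5; c'Δl = 16.52; W sinα = 18.4
Σc'Δl = 89.0 kN/m; ΣN' = 212.7 kN/m; ΣW sinα = 145.4 kN/m
Resisting = 89.0 + 212.7·tan30.9° = 89.0 + 127.3 = 216.3 kN/m
FS = 216.3 / 145.4 = 1.487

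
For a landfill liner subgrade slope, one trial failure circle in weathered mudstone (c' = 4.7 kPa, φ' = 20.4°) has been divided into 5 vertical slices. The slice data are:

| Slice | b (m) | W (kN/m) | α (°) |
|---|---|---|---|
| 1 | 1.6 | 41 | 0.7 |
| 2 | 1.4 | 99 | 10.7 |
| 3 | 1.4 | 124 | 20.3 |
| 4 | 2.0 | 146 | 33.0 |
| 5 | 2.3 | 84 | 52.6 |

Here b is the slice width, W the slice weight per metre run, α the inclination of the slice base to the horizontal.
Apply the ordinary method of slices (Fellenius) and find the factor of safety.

FS = 1.01

Ordinary method of slices: FS = Σ[c'·Δl_i + (W_i cosα_i)·tanφ'] / Σ W_i sinα_i, with Δl_i = b_i / cosα_i.
Slice 1: Δl = 1.6/cos0.7° = 1.600 m; N'_1 = 41·cos0.7° = 41.0; c'Δl = 7.52; W sinα = 0.5
Slice 2: Δl = 1.4/cos10.7° = 1.425 m; N'_2 = 99·cos10.7° = 97.3; c'Δl = 6.70; W sinα = 18.4
Slice 3: Δl = 1.4/cos20.3° = 1.493 m; N'_3 = 124·cos20.3° = 116.3; c'Δl = 7.02; W sinα = 43.0
Slice 4: Δl = 2.0/cos33.0° = 2.385 m; N'_4 = 146·cos33.0° = 122.4; c'Δl = 11.21; W sinα = 79.5
Slice 5: Δl = 2.3/cos52.6° = 3.787 m; N'_5 = 84·cos52.6° = 51.0; c'Δl = 17.80; W sinα = 66.7
Σc'Δl = 50.2 kN/m; ΣN' = 428.0 kN/m; ΣW sinα = 208.2 kN/m
Resisting = 50.2 + 428.0·tan20.4° = 50.2 + 159.2 = 209.4 kN/m
FS = 209.4 / 208.2 = 1.006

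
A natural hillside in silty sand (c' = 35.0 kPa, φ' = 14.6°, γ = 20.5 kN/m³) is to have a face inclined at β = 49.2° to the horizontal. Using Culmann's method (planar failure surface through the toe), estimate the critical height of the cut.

H_c = 28.29 m

Culmann's analysis gives the critical failure plane at α_cr = (β + φ')/2 = (49.2 + 14.6)/2 = 31.9°, and the critical height
H_c = (4c'/γ) · sinβ cosφ' / [1 − cos(β − φ')]
    = (4·35.0/20.5) · sin49.2°·cos14.6° / [1 − cos(34.6°)]
    = 6.829 · 0.7570·0.9677 / [1 − 0.8231]
    = 6.829 · 0.7326 / 0.1769
    = 28.29 m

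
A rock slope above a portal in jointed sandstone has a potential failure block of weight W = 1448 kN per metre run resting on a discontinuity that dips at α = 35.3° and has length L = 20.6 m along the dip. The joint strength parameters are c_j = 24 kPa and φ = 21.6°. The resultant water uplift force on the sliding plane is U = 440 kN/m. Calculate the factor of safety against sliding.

Resolving the block weight along and normal to the plane and applying the Mohr–Coulomb strength on the joint:
N' = W cosα − U = 1448·cos35.3° − 440 = 741.8 kN/m
Driving force T = W sinα = 1448·sin35.3° = 836.7 kN/m
Resisting force R = c_j·L + N'·tanφ = 24·20.6 + 741.8·tan21.6° = 494.4 + 293.7 = 788.1 kN/m
FS = R / T = 788.1 / 836.7 = 0.942

FS = 0.94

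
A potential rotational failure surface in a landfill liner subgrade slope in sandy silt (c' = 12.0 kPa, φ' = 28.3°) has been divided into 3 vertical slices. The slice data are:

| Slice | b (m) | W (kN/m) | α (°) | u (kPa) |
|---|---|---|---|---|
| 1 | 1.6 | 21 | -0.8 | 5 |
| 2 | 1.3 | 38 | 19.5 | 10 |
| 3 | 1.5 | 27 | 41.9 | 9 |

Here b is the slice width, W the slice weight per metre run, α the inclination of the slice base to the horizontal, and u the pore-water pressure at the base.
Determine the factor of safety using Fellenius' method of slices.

Ordinary method of slices: FS = Σ[c'·Δl_i + (W_i cosα_i − u_i·Δl_i)·tanφ'] / Σ W_i sinα_i, with Δl_i = b_i / cosα_i.
Slice 1: Δl = 1.6/cos(-0.8°) = 1.600 m; N'_1 = 21·cos(-0.8°) − 5·1.600 = 13.0; c'Δl = 19.20; W sinα = -0.3
Slice 2: Δl = 1.3/cos19.5° = 1.379 m; N'_2 = 38·cos19.5° − 10·1.379 = 22.0; c'Δl = 16.55; W sinα = 12.7
Slice 3: Δl = 1.5/cos41.9° = 2.015 m; N'_3 = 27·cos41.9° − 9·2.015 = 2.0; c'Δl = 24.18; W sinα = 18.0
Σc'Δl = 59.9 kN/m; ΣN' = 37.0 kN/m; ΣW sinα = 30.4 kN/m
Resisting = 59.9 + 37.0·tan28.3° = 59.9 + 19.9 = 79.8 kN/m
FS = 79.8 / 30.4 = 2.625

FS = 2.62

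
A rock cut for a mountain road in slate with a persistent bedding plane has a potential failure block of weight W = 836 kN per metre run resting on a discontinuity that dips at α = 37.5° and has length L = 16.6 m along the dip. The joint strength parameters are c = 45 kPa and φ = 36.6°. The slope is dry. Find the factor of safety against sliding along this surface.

Resolving the block weight along and normal to the plane and applying the Mohr–Coulomb strength on the joint:
N' = W cosα = 836·cos37.5° = 663.2 kN/m
Driving force T = W sinα = 836·sin37.5° = 508.9 kN/m
Resisting force R = c·L + N'·tanφ = 45·16.6 + 663.2·tan36.6° = 747.0 + 492.6 = 1239.6 kN/m
FS = R / T = 1239.6 / 508.9 = 2.436

FS = 2.44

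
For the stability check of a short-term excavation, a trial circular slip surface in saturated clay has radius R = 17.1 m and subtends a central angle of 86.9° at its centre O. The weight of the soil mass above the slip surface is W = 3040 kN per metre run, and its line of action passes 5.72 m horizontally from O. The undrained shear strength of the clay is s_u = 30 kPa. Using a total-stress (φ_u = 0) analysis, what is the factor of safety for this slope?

Taking moments about the centre O, the resisting moment is provided by the undrained shear strength acting along the arc:
Arc length L_a = R·θ = 17.1·(86.9°·π/180) = 17.1·1.5167 = 25.94 m
M_R = s_u·L_a·R = 30·25.94·17.1 = 13304.9 kN·m/m
M_D = W·d = 3040·5.72 = 17388.8 kN·m/m
FS = M_R / M_D = 13304.9 / 17388.8 = 0.765

FS = 0.77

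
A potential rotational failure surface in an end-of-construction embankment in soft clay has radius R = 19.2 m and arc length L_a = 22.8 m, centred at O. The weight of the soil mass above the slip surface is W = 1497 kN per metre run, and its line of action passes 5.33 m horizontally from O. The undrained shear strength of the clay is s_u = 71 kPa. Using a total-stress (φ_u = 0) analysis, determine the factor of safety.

FS = 3.90

Taking moments about the centre O, the resisting moment is provided by the undrained shear strength acting along the arc:
M_R = s_u·L_a·R = 71·22.80·19.2 = 31081.0 kN·m/m
M_D = W·d = 1497·5.33 = 7979.0 kN·m/m
FS = M_R / M_D = 31081.0 / 7979.0 = 3.895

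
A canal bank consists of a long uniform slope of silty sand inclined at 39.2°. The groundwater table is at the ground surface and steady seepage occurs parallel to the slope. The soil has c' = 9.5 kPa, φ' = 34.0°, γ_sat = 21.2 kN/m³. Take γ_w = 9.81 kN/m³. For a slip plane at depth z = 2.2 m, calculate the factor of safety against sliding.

With seepage parallel to the slope and the water table at the surface, the effective normal stress on the slip plane uses the buoyant unit weight γ' = γ_sat − γ_w while the driving shear stress uses γ_sat:
FS = [c' + γ' z cos²β tanφ'] / [γ_sat z sinβ cosβ]
γ' = 21.2 − 9.81 = 11.39 kN/m³
Numerator = 9.5 + 11.39·2.2·cos²39.2°·tan34.0° = 9.5 + 11.39·2.2·0.6005·0.6745 = 19.650 kPa
Denominator = 21.2·2.2·sin39.2°·cos39.2° = 21.2·2.2·0.6320·0.7749 = 22.844 kPa
FS = 19.650 / 22.844 = 0.860

FS = 0.86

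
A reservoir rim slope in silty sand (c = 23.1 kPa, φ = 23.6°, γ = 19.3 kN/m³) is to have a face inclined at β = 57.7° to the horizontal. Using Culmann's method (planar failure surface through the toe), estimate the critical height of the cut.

H_c = 21.57 m

Culmann's analysis gives the critical failure plane at α_cr = (β + φ)/2 = (57.7 + 23.6)/2 = 40.7°, and the critical height
H_c = (4c/γ) · sinβ cosφ / [1 − cos(β − φ)]
    = (4·23.1/19.3) · sin57.7°·cos23.6° / [1 − cos(34.1°)]
    = 4.788 · 0.8453·0.9164 / [1 − 0.8281]
    = 4.788 · 0.7746 / 0.1719
    = 21.57 m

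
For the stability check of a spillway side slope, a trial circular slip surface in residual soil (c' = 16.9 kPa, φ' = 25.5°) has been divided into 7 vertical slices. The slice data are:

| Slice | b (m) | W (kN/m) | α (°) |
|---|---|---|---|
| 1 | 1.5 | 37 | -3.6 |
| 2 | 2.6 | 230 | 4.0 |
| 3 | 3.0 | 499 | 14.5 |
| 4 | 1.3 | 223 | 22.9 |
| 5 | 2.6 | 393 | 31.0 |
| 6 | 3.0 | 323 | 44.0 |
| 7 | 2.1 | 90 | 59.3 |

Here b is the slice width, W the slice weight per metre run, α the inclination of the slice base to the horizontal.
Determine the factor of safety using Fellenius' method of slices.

Ordinary method of slices: FS = Σ[c'·Δl_i + (W_i cosα_i)·tanφ'] / Σ W_i sinα_i, with Δl_i = b_i / cosα_i.
Slice 1: Δl = 1.5/cos(-3.6°) = 1.503 m; N'_1 = 37·cos(-3.6°) = 36.9; c'Δl = 25.40; W sinα = -2.3
Slice 2: Δl = 2.6/cos4.0° = 2.606 m; N'_2 = 230·cos4.0° = 229.4; c'Δl = 44.05; W sinα = 16.0
Slice 3: Δl = 3.0/cos14.5° = 3.099 m; N'_3 = 499·cos14.5° = 483.1; c'Δl = 52.37; W sinα = 124.9
Slice 4: Δl = 1.3/cos22.9° = 1.411 m; N'_4 = 223·cos22.9° = 205.4; c'Δl = 23.85; W sinα = 86.8
Slice 5: Δl = 2.6/cos31.0° = 3.033 m; N'_5 = 393·cos31.0° = 336.9; c'Δl = 51.26; W sinα = 202.4
Slice 6: Δl = 3.0/cos44.0° = 4.170 m; N'_6 = 323·cos44.0° = 232.3; c'Δl = 70.48; W sinα = 224.4
Slice 7: Δl = 2.1/cos59.3° = 4.113 m; N'_7 = 90·cos59.3° = 45.9; c'Δl = 69.51; W sinα = 77.4
Σc'Δl = 336.9 kN/m; ΣN' = 1570.1 kN/m; ΣW sinα = 729.6 kN/m
Resisting = 336.9 + 1570.1·tan25.5° = 336.9 + 748.9 = 1085.8 kN/m
FS = 1085.8 / 729.6 = 1.488

FS = 1.49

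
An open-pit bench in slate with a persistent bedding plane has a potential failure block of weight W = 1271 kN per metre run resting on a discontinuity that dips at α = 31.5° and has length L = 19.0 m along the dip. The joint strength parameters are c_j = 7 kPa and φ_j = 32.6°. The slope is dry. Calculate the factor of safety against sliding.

Resolving the block weight along and normal to the plane and applying the Mohr–Coulomb strength on the joint:
N' = W cosα = 1271·cos31.5° = 1083.7 kN/m
Driving force T = W sinα = 1271·sin31.5° = 664.1 kN/m
Resisting force R = c_j·L + N'·tanφ_j = 7·19.0 + 1083.7·tan32.6° = 133.0 + 693.1 = 826.1 kN/m
FS = R / T = 826.1 / 664.1 = 1.244

FS = 1.24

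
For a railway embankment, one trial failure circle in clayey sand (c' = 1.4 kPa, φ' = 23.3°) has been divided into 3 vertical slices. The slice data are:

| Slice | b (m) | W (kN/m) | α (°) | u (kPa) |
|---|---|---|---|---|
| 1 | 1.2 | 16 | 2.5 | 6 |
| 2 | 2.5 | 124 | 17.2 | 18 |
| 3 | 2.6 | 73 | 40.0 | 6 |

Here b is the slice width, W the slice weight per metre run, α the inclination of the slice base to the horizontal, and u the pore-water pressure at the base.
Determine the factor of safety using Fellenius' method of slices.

Ordinary method of slices: FS = Σ[c'·Δl_i + (W_i cosα_i − u_i·Δl_i)·tanφ'] / Σ W_i sinα_i, with Δl_i = b_i / cosα_i.
Slice 1: Δl = 1.2/cos2.5° = 1.201 m; N'_1 = 16·cos2.5° − 6·1.201 = 8.8; c'Δl = 1.68; W sinα = 0.7
Slice 2: Δl = 2.5/cos17.2° = 2.617 m; N'_2 = 124·cos17.2° − 18·2.617 = 71.3; c'Δl = 3.66; W sinα = 36.7
Slice 3: Δl = 2.6/cos40.0° = 3.394 m; N'_3 = 73·cos40.0° − 6·3.394 = 35.6; c'Δl = 4.75; W sinα = 46.9
Σc'Δl = 10.1 kN/m; ΣN' = 115.7 kN/m; ΣW sinα = 84.3 kN/m
Resisting = 10.1 + 115.7·tan23.3° = 10.1 + 49.8 = 59.9 kN/m
FS = 59.9 / 84.3 = 0.711

FS = 0.71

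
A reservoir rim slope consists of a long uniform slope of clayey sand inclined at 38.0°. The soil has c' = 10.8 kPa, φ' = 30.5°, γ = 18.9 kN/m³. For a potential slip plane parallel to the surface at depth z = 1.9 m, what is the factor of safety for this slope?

FS = 1.37

For an infinite slope with a slip plane parallel to the surface (no pore pressure): FS = [c' + γz cos²β tanφ'] / [γz sinβ cosβ].
γz = 18.9·1.9 = 35.91 kN/m²
Numerator = 10.8 + 35.91·cos²38.0°·tan30.5° = 10.8 + 35.91·0.6210·0.5890 = 23.935 kPa
Denominator = 35.91·sin38.0°·cos38.0° = 35.91·0.6157·0.7880 = 17.422 kPa
FS = 23.935 / 17.422 = 1.374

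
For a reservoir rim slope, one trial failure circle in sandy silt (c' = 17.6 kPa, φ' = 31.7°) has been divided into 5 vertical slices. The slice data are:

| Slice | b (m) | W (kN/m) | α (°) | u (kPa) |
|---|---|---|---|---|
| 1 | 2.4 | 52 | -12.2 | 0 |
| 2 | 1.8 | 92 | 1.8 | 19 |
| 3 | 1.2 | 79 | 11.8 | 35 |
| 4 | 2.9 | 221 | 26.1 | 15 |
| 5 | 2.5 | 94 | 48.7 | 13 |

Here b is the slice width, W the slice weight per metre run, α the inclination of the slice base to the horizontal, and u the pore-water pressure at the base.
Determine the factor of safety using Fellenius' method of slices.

Ordinary method of slices: FS = Σ[c'·Δl_i + (W_i cosα_i − u_i·Δl_i)·tanφ'] / Σ W_i sinα_i, with Δl_i = b_i / cosα_i.
Slice 1: Δl = 2.4/cos(-12.2°) = 2.455 m; N'_1 = 52·cos(-12.2°) − 0·2.455 = 50.8; c'Δl = 43.22; W sinα = -11.0
Slice 2: Δl = 1.8/cos1.8° = 1.801 m; N'_2 = 92·cos1.8° − 19·1.801 = 57.7; c'Δl = 31.70; W sinα = 2.9
Slice 3: Δl = 1.2/cos11.8° = 1.226 m; N'_3 = 79·cos11.8° − 35·1.226 = 34.4; c'Δl = 21.58; W sinα = 16.2
Slice 4: Δl = 2.9/cos26.1° = 3.229 m; N'_4 = 221·cos26.1° − 15·3.229 = 150.0; c'Δl = 56.84; W sinα = 97.2
Slice 5: Δl = 2.5/cos48.7° = 3.788 m; N'_5 = 94·cos48.7° − 13·3.788 = 12.8; c'Δl = 66.67; W sinα = 70.6
Σc'Δl = 220.0 kN/m; ΣN' = 305.8 kN/m; ΣW sinα = 175.9 kN/m
Resisting = 220.0 + 305.8·tan31.7° = 220.0 + 188.9 = 408.9 kN/m
FS = 408.9 / 175.9 = 2.324

FS = 2.32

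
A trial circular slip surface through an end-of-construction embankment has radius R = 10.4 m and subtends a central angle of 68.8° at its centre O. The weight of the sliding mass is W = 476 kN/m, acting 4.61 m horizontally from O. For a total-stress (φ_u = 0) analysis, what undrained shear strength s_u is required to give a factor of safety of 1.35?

FS = s_u·L_a·R / (W·d), so s_u = FS·W·d / (L_a·R).
Arc length L_a = R·θ = 10.4·(68.8°·π/180) = 10.4·1.2008 = 12.49 m
s_u = 1.35·476·4.61 / (12.49·10.4) = 2962.4 / 129.88 = 22.81 kPa

s_u = 22.8 kPa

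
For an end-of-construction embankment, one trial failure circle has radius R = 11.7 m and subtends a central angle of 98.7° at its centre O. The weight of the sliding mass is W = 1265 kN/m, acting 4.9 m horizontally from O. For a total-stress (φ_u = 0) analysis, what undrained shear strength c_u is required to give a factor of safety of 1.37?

FS = c_u·L_a·R / (W·d), so c_u = FS·W·d / (L_a·R).
Arc length L_a = R·θ = 11.7·(98.7°·π/180) = 11.7·1.7226 = 20.15 m
c_u = 1.37·1265·4.9 / (20.15·11.7) = 8491.9 / 235.81 = 36.01 kPa

c_u = 36.0 kPa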